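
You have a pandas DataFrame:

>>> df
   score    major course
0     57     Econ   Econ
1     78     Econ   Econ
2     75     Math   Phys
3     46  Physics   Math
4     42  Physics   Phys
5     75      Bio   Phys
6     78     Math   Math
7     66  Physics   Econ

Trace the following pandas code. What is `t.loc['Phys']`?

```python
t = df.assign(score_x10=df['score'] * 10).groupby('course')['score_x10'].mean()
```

640.0

add column score_x10 = df['score'] * 10:
   score    major course  score_x10
0     57     Econ   Econ        570
1     78     Econ   Econ        780
2     75     Math   Phys        750
3     46  Physics   Math        460
4     42  Physics   Phys        420
5     75      Bio   Phys        750
6     78     Math   Math        780
7     66  Physics   Econ        660
group by course, mean of score_x10:
course
Econ    670.0
Math    620.0
Phys    640.0
Name: score_x10, dtype: float64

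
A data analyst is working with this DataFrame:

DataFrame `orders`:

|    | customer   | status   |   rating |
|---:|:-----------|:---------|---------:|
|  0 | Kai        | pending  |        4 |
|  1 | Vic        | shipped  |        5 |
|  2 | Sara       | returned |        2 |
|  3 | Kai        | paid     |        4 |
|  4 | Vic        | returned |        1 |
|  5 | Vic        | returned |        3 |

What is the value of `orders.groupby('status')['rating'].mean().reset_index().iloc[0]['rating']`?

group by status, mean of rating:
status
paid        4.0
pending     4.0
returned    2.0
shipped     5.0
Name: rating, dtype: float64
reset_index():
     status  rating
0      paid     4.0
1   pending     4.0
2  returned     2.0
3   shipped     5.0
Then the value at position 0, column 'rating': 4.0

4.0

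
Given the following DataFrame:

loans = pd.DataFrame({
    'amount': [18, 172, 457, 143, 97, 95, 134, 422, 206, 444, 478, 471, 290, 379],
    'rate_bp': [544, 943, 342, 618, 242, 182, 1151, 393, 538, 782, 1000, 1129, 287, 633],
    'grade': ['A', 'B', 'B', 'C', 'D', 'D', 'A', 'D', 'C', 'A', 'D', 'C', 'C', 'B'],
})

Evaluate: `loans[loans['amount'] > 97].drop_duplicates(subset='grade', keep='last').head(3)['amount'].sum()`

filter rows where amount > 97:
    amount  rate_bp grade
1      172      943     B
2      457      342     B
3      143      618     C
6      134     1151     A
7      422      393     D
8      206      538     C
9      444      782     A
10     478     1000     D
11     471     1129     C
12     290      287     C
13     379      633     B
drop duplicate grade (keep=last):
    amount  rate_bp grade
9      444      782     A
10     478     1000     D
12     290      287     C
13     379      633     B
take first 3 rows:
    amount  rate_bp grade
9      444      782     A
10     478     1000     D
12     290      287     C
Hence 1212.

1212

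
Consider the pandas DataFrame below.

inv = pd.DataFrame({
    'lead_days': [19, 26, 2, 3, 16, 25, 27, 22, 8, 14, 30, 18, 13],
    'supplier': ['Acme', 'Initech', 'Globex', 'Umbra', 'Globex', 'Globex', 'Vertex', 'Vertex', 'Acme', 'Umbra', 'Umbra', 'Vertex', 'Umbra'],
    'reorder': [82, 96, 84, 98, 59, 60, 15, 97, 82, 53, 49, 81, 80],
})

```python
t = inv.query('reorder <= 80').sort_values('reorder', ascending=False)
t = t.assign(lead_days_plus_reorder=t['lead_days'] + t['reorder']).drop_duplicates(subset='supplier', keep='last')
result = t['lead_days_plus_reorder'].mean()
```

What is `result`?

filter rows where reorder <= 80:
    lead_days supplier  reorder
4          16   Globex       59
5          25   Globex       60
6          27   Vertex       15
9          14    Umbra       53
10         30    Umbra       49
12         13    Umbra       80
sort by reorder descending:
    lead_days supplier  reorder
12         13    Umbra       80
5          25   Globex       60
4          16   Globex       59
9          14    Umbra       53
10         30    Umbra       49
6          27   Vertex       15
add column lead_days_plus_reorder = t['lead_days'] + t['reorder']:
    lead_days supplier  reorder  lead_days_plus_reorder
12         13    Umbra       80                      93
5          25   Globex       60                      85
4          16   Globex       59                      75
9          14    Umbra       53                      67
10         30    Umbra       49                      79
6          27   Vertex       15                      42
drop duplicate supplier (keep=last):
    lead_days supplier  reorder  lead_days_plus_reorder
4          16   Globex       59                      75
10         30    Umbra       49                      79
6          27   Vertex       15                      42
Hence 65.3333333333.

65.3333333333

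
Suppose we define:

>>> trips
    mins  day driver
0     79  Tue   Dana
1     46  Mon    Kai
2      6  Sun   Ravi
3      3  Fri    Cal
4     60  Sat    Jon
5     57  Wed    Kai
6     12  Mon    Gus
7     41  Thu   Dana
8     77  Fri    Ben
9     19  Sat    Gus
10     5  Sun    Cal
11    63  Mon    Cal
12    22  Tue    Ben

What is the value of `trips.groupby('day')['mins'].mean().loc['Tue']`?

50.5

group by day, mean of mins:
day
Fri    40.000000
Mon    40.333333
Sat    39.500000
Sun     5.500000
Thu    41.000000
Tue    50.500000
Wed    57.000000
Name: mins, dtype: float64
Reading off the value at index 'Tue', we get 50.5.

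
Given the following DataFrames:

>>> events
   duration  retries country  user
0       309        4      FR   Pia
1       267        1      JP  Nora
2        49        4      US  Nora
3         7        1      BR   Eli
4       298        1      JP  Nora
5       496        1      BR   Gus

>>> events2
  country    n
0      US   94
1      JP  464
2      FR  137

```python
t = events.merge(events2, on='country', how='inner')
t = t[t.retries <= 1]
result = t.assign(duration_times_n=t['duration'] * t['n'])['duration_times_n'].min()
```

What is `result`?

merge on 'country' (how='inner') → 4 rows:
   duration  retries country  user    n
0       309        4      FR   Pia  137
1       267        1      JP  Nora  464
2        49        4      US  Nora   94
3       298        1      JP  Nora  464
filter rows where retries <= 1:
   duration  retries country  user    n
1       267        1      JP  Nora  464
3       298        1      JP  Nora  464
add column duration_times_n = t['duration'] * t['n']:
   duration  retries country  user    n  duration_times_n
1       267        1      JP  Nora  464            123888
3       298        1      JP  Nora  464            138272

123888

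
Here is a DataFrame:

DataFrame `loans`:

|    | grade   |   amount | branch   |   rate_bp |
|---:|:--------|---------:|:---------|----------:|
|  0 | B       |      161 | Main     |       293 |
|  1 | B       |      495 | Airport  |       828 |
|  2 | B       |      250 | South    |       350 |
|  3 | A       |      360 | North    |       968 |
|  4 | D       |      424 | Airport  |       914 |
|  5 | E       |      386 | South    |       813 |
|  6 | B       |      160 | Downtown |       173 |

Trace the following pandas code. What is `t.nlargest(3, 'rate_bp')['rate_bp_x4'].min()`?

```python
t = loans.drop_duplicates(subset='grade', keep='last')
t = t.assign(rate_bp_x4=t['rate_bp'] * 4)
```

drop duplicate grade (keep=last):
  grade  amount    branch  rate_bp
3     A     360     North      968
4     D     424   Airport      914
5     E     386     South      813
6     B     160  Downtown      173
add column rate_bp_x4 = t['rate_bp'] * 4:
  grade  amount    branch  rate_bp  rate_bp_x4
3     A     360     North      968        3872
4     D     424   Airport      914        3656
5     E     386     South      813        3252
6     B     160  Downtown      173         692
take 3 rows with largest rate_bp:
  grade  amount   branch  rate_bp  rate_bp_x4
3     A     360    North      968        3872
4     D     424  Airport      914        3656
5     E     386    South      813        3252
Finally, min of column 'rate_bp_x4' = 3252.

3252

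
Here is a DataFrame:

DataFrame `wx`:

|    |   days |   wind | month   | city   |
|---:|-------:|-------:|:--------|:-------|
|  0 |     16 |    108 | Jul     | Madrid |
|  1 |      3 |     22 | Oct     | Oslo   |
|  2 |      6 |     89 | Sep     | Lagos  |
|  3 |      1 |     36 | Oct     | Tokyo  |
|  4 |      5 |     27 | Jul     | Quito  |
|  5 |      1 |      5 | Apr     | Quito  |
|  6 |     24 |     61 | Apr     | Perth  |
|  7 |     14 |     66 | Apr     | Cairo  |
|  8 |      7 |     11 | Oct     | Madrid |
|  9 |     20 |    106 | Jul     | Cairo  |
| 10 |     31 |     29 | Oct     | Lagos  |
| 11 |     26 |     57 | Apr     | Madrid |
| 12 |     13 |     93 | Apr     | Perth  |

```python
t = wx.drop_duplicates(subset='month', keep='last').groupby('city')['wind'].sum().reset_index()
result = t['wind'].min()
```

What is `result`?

drop duplicate month (keep=last):
    days  wind month   city
2      6    89   Sep  Lagos
9     20   106   Jul  Cairo
10    31    29   Oct  Lagos
12    13    93   Apr  Perth
group by city, sum of wind:
city
Cairo    106
Lagos    118
Perth     93
Name: wind, dtype: int64
reset_index():
    city  wind
0  Cairo   106
1  Lagos   118
2  Perth    93
The min of column 'wind' is 93.

93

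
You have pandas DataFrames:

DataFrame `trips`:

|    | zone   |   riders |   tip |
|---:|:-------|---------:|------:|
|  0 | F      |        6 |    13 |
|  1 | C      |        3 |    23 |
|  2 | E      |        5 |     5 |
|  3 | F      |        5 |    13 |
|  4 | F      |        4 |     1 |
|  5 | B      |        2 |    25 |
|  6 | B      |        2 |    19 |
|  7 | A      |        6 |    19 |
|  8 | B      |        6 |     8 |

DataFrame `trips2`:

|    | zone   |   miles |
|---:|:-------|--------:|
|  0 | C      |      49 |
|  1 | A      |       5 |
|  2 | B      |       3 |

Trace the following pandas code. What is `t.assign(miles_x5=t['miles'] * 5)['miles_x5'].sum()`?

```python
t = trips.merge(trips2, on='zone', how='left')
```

315.0

merge on 'zone' (how='left') → 9 rows:
  zone  riders  tip  miles
0    F       6   13    NaN
1    C       3   23   49.0
2    E       5    5    NaN
3    F       5   13    NaN
4    F       4    1    NaN
5    B       2   25    3.0
6    B       2   19    3.0
7    A       6   19    5.0
8    B       6    8    3.0
add column miles_x5 = t['miles'] * 5:
  zone  riders  tip  miles  miles_x5
0    F       6   13    NaN       NaN
1    C       3   23   49.0     245.0
2    E       5    5    NaN       NaN
3    F       5   13    NaN       NaN
4    F       4    1    NaN       NaN
5    B       2   25    3.0      15.0
6    B       2   19    3.0      15.0
7    A       6   19    5.0      25.0
8    B       6    8    3.0      15.0
Finally, sum of column 'miles_x5' = 315.0.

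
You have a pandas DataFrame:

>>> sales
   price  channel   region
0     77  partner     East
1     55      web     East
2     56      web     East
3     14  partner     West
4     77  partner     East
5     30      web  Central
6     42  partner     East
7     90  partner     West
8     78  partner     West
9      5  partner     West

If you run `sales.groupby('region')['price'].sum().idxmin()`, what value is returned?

Central

group by region, sum of price:
region
Central     30
East       307
West       187
Name: price, dtype: int64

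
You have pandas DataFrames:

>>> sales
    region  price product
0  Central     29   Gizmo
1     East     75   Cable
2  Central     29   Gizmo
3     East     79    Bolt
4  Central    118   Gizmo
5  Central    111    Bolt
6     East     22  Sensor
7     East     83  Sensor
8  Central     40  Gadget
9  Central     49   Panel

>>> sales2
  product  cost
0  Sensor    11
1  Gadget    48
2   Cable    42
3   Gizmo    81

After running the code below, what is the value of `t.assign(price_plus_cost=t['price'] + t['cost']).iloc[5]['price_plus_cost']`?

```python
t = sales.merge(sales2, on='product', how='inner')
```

94

merge on 'product' (how='inner') → 7 rows:
    region  price product  cost
0  Central     29   Gizmo    81
1     East     75   Cable    42
2  Central     29   Gizmo    81
3  Central    118   Gizmo    81
4     East     22  Sensor    11
5     East     83  Sensor    11
6  Central     40  Gadget    48
add column price_plus_cost = t['price'] + t['cost']:
    region  price product  cost  price_plus_cost
0  Central     29   Gizmo    81              110
1     East     75   Cable    42              117
2  Central     29   Gizmo    81              110
3  Central    118   Gizmo    81              199
4     East     22  Sensor    11               33
5     East     83  Sensor    11               94
6  Central     40  Gadget    48               88
Taking the value at position 5, column 'price_plus_cost' gives 94.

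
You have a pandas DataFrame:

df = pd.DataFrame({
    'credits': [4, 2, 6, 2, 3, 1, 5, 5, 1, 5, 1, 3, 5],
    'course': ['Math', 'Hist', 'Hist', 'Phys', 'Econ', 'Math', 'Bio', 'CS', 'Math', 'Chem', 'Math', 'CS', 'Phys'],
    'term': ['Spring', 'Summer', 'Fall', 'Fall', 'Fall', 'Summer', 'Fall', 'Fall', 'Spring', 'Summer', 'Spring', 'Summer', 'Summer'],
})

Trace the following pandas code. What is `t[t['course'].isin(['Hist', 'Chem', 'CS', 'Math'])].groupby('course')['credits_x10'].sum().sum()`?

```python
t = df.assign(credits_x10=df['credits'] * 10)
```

add column credits_x10 = df['credits'] * 10:
    credits course    term  credits_x10
0         4   Math  Spring           40
1         2   Hist  Summer           20
2         6   Hist    Fall           60
3         2   Phys    Fall           20
4         3   Econ    Fall           30
5         1   Math  Summer           10
6         5    Bio    Fall           50
7         5     CS    Fall           50
8         1   Math  Spring           10
9         5   Chem  Summer           50
10        1   Math  Spring           10
11        3     CS  Summer           30
12        5   Phys  Summer           50
filter rows where course in ['Hist', 'Chem', 'CS', 'Math']:
    credits course    term  credits_x10
0         4   Math  Spring           40
1         2   Hist  Summer           20
2         6   Hist    Fall           60
5         1   Math  Summer           10
7         5     CS    Fall           50
8         1   Math  Spring           10
9         5   Chem  Summer           50
10        1   Math  Spring           10
11        3     CS  Summer           30
group by course, sum of credits_x10:
course
CS      80
Chem    50
Hist    80
Math    70
Name: credits_x10, dtype: int64
sum of the resulting series → 280

280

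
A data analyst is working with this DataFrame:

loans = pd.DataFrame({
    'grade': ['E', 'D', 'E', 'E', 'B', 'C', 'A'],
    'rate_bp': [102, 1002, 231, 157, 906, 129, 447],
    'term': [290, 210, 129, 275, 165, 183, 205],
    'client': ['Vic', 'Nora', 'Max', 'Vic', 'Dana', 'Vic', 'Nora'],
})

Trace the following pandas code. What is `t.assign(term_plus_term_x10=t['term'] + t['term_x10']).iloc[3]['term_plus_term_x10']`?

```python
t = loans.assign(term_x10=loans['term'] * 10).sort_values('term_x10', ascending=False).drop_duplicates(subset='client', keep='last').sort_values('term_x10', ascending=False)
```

add column term_x10 = loans['term'] * 10:
  grade  rate_bp  term client  term_x10
0     E      102   290    Vic      2900
1     D     1002   210   Nora      2100
2     E      231   129    Max      1290
3     E      157   275    Vic      2750
4     B      906   165   Dana      1650
5     C      129   183    Vic      1830
6     A      447   205   Nora      2050
sort by term_x10 descending:
  grade  rate_bp  term client  term_x10
0     E      102   290    Vic      2900
3     E      157   275    Vic      2750
1     D     1002   210   Nora      2100
6     A      447   205   Nora      2050
5     C      129   183    Vic      1830
4     B      906   165   Dana      1650
2     E      231   129    Max      1290
drop duplicate client (keep=last):
  grade  rate_bp  term client  term_x10
6     A      447   205   Nora      2050
5     C      129   183    Vic      1830
4     B      906   165   Dana      1650
2     E      231   129    Max      1290
sort by term_x10 descending:
  grade  rate_bp  term client  term_x10
6     A      447   205   Nora      2050
5     C      129   183    Vic      1830
4     B      906   165   Dana      1650
2     E      231   129    Max      1290
add column term_plus_term_x10 = t['term'] + t['term_x10']:
  grade  rate_bp  term client  term_x10  term_plus_term_x10
6     A      447   205   Nora      2050                2255
5     C      129   183    Vic      1830                2013
4     B      906   165   Dana      1650                1815
2     E      231   129    Max      1290                1419
Reading off the value at position 3, column 'term_plus_term_x10', we get 1419.

1419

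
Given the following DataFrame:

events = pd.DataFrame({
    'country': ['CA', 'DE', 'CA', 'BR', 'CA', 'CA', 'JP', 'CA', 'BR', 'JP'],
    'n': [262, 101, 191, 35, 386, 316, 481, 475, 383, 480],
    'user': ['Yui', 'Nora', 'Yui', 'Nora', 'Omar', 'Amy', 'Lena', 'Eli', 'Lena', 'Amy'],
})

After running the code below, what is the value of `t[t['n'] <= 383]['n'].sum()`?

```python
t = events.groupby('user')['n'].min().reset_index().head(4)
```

734

group by user, min of n:
user
Amy     316
Eli     475
Lena    383
Nora     35
Omar    386
Yui     191
Name: n, dtype: int64
reset_index():
   user    n
0   Amy  316
1   Eli  475
2  Lena  383
3  Nora   35
4  Omar  386
5   Yui  191
take first 4 rows:
   user    n
0   Amy  316
1   Eli  475
2  Lena  383
3  Nora   35
filter rows where n <= 383:
   user    n
0   Amy  316
2  Lena  383
3  Nora   35
So sum() = 734.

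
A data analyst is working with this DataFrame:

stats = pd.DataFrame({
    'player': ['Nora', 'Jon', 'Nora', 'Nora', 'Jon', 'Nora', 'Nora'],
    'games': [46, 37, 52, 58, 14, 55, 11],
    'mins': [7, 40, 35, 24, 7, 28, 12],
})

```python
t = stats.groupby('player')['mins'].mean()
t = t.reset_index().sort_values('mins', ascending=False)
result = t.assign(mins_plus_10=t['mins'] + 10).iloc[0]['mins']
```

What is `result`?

group by player, mean of mins:
player
Jon     23.5
Nora    21.2
Name: mins, dtype: float64
reset_index():
  player  mins
0    Jon  23.5
1   Nora  21.2
sort by mins descending:
  player  mins
0    Jon  23.5
1   Nora  21.2
add column mins_plus_10 = t['mins'] + 10:
  player  mins  mins_plus_10
0    Jon  23.5          33.5
1   Nora  21.2          31.2
Reading off the value at position 0, column 'mins', we get 23.5.

23.5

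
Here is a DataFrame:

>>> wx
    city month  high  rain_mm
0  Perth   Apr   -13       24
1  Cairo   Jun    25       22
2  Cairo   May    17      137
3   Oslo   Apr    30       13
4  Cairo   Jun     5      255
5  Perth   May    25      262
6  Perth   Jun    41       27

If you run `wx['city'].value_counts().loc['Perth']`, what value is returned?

value_counts of city:
city
Perth    3
Cairo    3
Oslo     1
Name: count, dtype: int64
The value at index 'Perth' is 3.

3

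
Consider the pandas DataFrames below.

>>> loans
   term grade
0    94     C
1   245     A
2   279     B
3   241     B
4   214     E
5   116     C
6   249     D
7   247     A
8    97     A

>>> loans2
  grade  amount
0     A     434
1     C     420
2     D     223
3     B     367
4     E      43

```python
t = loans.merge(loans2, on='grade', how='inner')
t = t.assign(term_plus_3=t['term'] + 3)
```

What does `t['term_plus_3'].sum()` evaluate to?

merge on 'grade' (how='inner') → 9 rows:
   term grade  amount
0    94     C     420
1   245     A     434
2   279     B     367
3   241     B     367
4   214     E      43
5   116     C     420
6   249     D     223
7   247     A     434
8    97     A     434
add column term_plus_3 = t['term'] + 3:
   term grade  amount  term_plus_3
0    94     C     420           97
1   245     A     434          248
2   279     B     367          282
3   241     B     367          244
4   214     E      43          217
5   116     C     420          119
6   249     D     223          252
7   247     A     434          250
8    97     A     434          100
Taking the sum of column 'term_plus_3' gives 1809.

1809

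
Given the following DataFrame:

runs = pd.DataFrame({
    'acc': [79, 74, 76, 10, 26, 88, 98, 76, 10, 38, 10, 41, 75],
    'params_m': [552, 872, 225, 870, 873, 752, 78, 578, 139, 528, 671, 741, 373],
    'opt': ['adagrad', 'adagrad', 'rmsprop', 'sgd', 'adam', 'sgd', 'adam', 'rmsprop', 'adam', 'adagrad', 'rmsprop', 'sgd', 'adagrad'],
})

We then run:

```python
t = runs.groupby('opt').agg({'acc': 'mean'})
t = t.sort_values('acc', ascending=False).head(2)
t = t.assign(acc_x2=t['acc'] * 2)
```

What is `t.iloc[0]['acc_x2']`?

133.0

group by opt, mean of acc:
               acc
opt               
adagrad  66.500000
adam     44.666667
rmsprop  54.000000
sgd      46.333333
sort by acc descending:
               acc
opt               
adagrad  66.500000
rmsprop  54.000000
sgd      46.333333
adam     44.666667
take first 2 rows:
          acc
opt          
adagrad  66.5
rmsprop  54.0
add column acc_x2 = t['acc'] * 2:
          acc  acc_x2
opt                  
adagrad  66.5   133.0
rmsprop  54.0   108.0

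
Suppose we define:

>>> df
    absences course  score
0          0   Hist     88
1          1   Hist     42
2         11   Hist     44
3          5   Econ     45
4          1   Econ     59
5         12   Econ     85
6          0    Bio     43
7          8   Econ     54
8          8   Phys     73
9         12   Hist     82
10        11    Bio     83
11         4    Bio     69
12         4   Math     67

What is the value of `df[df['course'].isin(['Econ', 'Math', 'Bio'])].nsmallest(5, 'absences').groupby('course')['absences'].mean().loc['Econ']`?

3.0

filter rows where course in ['Econ', 'Math', 'Bio']:
    absences course  score
3          5   Econ     45
4          1   Econ     59
5         12   Econ     85
6          0    Bio     43
7          8   Econ     54
10        11    Bio     83
11         4    Bio     69
12         4   Math     67
take 5 rows with smallest absences:
    absences course  score
6          0    Bio     43
4          1   Econ     59
11         4    Bio     69
12         4   Math     67
3          5   Econ     45
group by course, mean of absences:
course
Bio     2.0
Econ    3.0
Math    4.0
Name: absences, dtype: float64
Taking the value at index 'Econ' gives 3.0.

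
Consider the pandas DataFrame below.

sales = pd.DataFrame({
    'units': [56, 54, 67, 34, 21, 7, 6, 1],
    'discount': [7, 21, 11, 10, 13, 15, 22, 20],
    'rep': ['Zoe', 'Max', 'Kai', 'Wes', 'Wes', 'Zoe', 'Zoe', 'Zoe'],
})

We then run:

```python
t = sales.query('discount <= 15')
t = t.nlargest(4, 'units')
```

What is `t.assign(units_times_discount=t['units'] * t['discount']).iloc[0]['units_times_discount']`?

737

filter rows where discount <= 15:
   units  discount  rep
0     56         7  Zoe
2     67        11  Kai
3     34        10  Wes
4     21        13  Wes
5      7        15  Zoe
take 4 rows with largest units:
   units  discount  rep
2     67        11  Kai
0     56         7  Zoe
3     34        10  Wes
4     21        13  Wes
add column units_times_discount = t['units'] * t['discount']:
   units  discount  rep  units_times_discount
2     67        11  Kai                   737
0     56         7  Zoe                   392
3     34        10  Wes                   340
4     21        13  Wes                   273
The value at position 0, column 'units_times_discount' is 737.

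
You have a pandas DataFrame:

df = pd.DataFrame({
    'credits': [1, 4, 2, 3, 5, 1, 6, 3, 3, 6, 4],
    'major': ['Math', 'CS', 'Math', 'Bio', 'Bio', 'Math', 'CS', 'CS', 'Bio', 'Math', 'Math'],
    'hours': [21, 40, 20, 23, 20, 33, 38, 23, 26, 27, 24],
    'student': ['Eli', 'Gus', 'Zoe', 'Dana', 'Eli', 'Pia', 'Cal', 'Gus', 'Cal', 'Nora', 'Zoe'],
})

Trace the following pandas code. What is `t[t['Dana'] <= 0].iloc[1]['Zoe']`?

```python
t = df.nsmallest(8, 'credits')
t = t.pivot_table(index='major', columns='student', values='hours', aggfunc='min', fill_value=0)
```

take 8 rows with smallest credits:
    credits major  hours student
0         1  Math     21     Eli
5         1  Math     33     Pia
2         2  Math     20     Zoe
3         3   Bio     23    Dana
7         3    CS     23     Gus
8         3   Bio     26     Cal
1         4    CS     40     Gus
10        4  Math     24     Zoe
pivot: rows=major, cols=student, min(hours):
student  Cal  Dana  Eli  Gus  Pia  Zoe
major                                 
Bio       26    23    0    0    0    0
CS         0     0    0   23    0    0
Math       0     0   21    0   33   20
filter rows where Dana <= 0:
student  Cal  Dana  Eli  Gus  Pia  Zoe
major                                 
CS         0     0    0   23    0    0
Math       0     0   21    0   33   20
The value at position 1, column 'Zoe' is 20.

20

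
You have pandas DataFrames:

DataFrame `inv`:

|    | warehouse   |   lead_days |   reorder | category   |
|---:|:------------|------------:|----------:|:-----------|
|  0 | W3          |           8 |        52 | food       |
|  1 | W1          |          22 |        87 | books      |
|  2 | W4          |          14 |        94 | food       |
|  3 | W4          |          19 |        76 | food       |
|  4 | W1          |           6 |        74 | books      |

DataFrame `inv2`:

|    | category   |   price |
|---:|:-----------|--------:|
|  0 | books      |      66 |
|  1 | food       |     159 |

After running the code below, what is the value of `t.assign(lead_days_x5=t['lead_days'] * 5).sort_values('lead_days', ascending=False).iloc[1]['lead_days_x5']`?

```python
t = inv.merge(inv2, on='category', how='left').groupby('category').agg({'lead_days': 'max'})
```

95

merge on 'category' (how='left') → 5 rows:
  warehouse  lead_days  reorder category  price
0        W3          8       52     food    159
1        W1         22       87    books     66
2        W4         14       94     food    159
3        W4         19       76     food    159
4        W1          6       74    books     66
group by category, max of lead_days:
          lead_days
category           
books            22
food             19
add column lead_days_x5 = t['lead_days'] * 5:
          lead_days  lead_days_x5
category                         
books            22           110
food             19            95
sort by lead_days descending:
          lead_days  lead_days_x5
category                         
books            22           110
food             19            95
value at position 1, column 'lead_days_x5' → 95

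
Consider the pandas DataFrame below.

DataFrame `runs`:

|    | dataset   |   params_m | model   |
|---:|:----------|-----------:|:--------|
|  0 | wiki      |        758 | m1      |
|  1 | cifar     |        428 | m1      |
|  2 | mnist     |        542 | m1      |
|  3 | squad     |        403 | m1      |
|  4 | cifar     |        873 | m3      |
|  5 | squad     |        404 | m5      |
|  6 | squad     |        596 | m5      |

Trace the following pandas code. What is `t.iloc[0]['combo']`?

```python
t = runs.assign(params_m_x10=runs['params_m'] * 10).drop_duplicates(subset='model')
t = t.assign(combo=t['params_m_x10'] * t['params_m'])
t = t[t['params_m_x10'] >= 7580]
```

5745640

add column params_m_x10 = runs['params_m'] * 10:
  dataset  params_m model  params_m_x10
0    wiki       758    m1          7580
1   cifar       428    m1          4280
2   mnist       542    m1          5420
3   squad       403    m1          4030
4   cifar       873    m3          8730
5   squad       404    m5          4040
6   squad       596    m5          5960
drop duplicate model (keep=first):
  dataset  params_m model  params_m_x10
0    wiki       758    m1          7580
4   cifar       873    m3          8730
5   squad       404    m5          4040
add column combo = t['params_m_x10'] * t['params_m']:
  dataset  params_m model  params_m_x10    combo
0    wiki       758    m1          7580  5745640
4   cifar       873    m3          8730  7621290
5   squad       404    m5          4040  1632160
filter rows where params_m_x10 >= 7580:
  dataset  params_m model  params_m_x10    combo
0    wiki       758    m1          7580  5745640
4   cifar       873    m3          8730  7621290
Reading off the value at position 0, column 'combo', we get 5745640.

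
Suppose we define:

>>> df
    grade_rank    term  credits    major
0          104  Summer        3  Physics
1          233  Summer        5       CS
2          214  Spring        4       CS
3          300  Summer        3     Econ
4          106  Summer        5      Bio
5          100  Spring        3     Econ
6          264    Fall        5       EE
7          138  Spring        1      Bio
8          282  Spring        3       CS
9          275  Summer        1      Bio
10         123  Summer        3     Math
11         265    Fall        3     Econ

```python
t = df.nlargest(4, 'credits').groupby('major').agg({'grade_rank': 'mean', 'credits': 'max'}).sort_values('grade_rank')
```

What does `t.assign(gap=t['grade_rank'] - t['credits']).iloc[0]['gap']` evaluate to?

take 4 rows with largest credits:
   grade_rank    term  credits major
1         233  Summer        5    CS
4         106  Summer        5   Bio
6         264    Fall        5    EE
2         214  Spring        4    CS
group by major: mean(grade_rank), max(credits):
       grade_rank  credits
major                     
Bio         106.0        5
CS          223.5        5
EE          264.0        5
sort by grade_rank:
       grade_rank  credits
major                     
Bio         106.0        5
CS          223.5        5
EE          264.0        5
add column gap = t['grade_rank'] - t['credits']:
       grade_rank  credits    gap
major                            
Bio         106.0        5  101.0
CS          223.5        5  218.5
EE          264.0        5  259.0
So iloc[0]['gap'] = 101.0.

101.0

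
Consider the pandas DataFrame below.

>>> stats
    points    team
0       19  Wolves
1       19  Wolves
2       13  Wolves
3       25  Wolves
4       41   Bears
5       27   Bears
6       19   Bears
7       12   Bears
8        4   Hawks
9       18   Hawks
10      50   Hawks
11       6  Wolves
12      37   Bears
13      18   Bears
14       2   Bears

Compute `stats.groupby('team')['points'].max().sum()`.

group by team, max of points:
team
Bears     41
Hawks     50
Wolves    25
Name: points, dtype: int64
Taking the sum of the resulting series gives 116.

116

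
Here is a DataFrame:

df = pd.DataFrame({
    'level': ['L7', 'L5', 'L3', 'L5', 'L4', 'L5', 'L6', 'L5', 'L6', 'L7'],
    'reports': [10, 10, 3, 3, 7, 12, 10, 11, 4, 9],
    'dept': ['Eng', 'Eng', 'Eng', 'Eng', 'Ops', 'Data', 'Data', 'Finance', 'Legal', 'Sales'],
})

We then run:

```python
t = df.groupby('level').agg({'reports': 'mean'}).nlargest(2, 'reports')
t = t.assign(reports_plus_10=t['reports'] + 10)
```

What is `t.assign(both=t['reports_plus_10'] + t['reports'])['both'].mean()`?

group by level, mean of reports:
       reports
level         
L3         3.0
L4         7.0
L5         9.0
L6         7.0
L7         9.5
take 2 rows with largest reports:
       reports
level         
L7         9.5
L5         9.0
add column reports_plus_10 = t['reports'] + 10:
       reports  reports_plus_10
level                          
L7         9.5             19.5
L5         9.0             19.0
add column both = t['reports_plus_10'] + t['reports']:
       reports  reports_plus_10  both
level                                
L7         9.5             19.5  29.0
L5         9.0             19.0  28.0
Reading off the mean of column 'both', we get 28.5.

28.5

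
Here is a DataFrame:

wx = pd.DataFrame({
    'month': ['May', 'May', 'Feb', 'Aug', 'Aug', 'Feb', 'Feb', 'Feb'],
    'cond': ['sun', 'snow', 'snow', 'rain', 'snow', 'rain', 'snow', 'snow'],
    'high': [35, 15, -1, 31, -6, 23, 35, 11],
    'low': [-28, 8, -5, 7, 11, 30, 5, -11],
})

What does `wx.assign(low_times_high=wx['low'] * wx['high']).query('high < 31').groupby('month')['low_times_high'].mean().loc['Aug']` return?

-66.0

add column low_times_high = wx['low'] * wx['high']:
  month  cond  high  low  low_times_high
0   May   sun    35  -28            -980
1   May  snow    15    8             120
2   Feb  snow    -1   -5               5
3   Aug  rain    31    7             217
4   Aug  snow    -6   11             -66
5   Feb  rain    23   30             690
6   Feb  snow    35    5             175
7   Feb  snow    11  -11            -121
filter rows where high < 31:
  month  cond  high  low  low_times_high
1   May  snow    15    8             120
2   Feb  snow    -1   -5               5
4   Aug  snow    -6   11             -66
5   Feb  rain    23   30             690
7   Feb  snow    11  -11            -121
group by month, mean of low_times_high:
month
Aug    -66.000000
Feb    191.333333
May    120.000000
Name: low_times_high, dtype: float64
Then the value at index 'Aug': -66.0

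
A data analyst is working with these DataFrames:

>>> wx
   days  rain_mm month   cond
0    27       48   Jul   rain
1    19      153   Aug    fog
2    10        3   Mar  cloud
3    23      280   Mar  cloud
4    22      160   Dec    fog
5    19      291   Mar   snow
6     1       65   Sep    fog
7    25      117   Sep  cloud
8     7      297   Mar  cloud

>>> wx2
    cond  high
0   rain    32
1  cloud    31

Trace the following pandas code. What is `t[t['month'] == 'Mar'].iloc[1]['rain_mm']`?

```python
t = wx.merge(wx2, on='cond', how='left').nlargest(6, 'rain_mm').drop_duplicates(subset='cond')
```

291

merge on 'cond' (how='left') → 9 rows:
   days  rain_mm month   cond  high
0    27       48   Jul   rain  32.0
1    19      153   Aug    fog   NaN
2    10        3   Mar  cloud  31.0
3    23      280   Mar  cloud  31.0
4    22      160   Dec    fog   NaN
5    19      291   Mar   snow   NaN
6     1       65   Sep    fog   NaN
7    25      117   Sep  cloud  31.0
8     7      297   Mar  cloud  31.0
take 6 rows with largest rain_mm:
   days  rain_mm month   cond  high
8     7      297   Mar  cloud  31.0
5    19      291   Mar   snow   NaN
3    23      280   Mar  cloud  31.0
4    22      160   Dec    fog   NaN
1    19      153   Aug    fog   NaN
7    25      117   Sep  cloud  31.0
drop duplicate cond (keep=first):
   days  rain_mm month   cond  high
8     7      297   Mar  cloud  31.0
5    19      291   Mar   snow   NaN
4    22      160   Dec    fog   NaN
filter rows where month == 'Mar':
   days  rain_mm month   cond  high
8     7      297   Mar  cloud  31.0
5    19      291   Mar   snow   NaN
Reading off the value at position 1, column 'rain_mm', we get 291.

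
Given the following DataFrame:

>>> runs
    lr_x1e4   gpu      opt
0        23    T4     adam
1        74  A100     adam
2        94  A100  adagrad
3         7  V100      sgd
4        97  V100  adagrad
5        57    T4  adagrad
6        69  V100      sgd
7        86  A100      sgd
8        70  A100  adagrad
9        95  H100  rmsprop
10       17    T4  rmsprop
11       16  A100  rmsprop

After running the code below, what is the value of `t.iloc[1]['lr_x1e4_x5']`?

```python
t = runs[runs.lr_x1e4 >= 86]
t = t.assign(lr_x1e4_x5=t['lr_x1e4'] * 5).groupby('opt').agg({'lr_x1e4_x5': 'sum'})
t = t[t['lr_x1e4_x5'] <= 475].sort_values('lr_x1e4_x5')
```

filter rows where lr_x1e4 >= 86:
   lr_x1e4   gpu      opt
2       94  A100  adagrad
4       97  V100  adagrad
7       86  A100      sgd
9       95  H100  rmsprop
add column lr_x1e4_x5 = t['lr_x1e4'] * 5:
   lr_x1e4   gpu      opt  lr_x1e4_x5
2       94  A100  adagrad         470
4       97  V100  adagrad         485
7       86  A100      sgd         430
9       95  H100  rmsprop         475
group by opt, sum of lr_x1e4_x5:
         lr_x1e4_x5
opt                
adagrad         955
rmsprop         475
sgd             430
filter rows where lr_x1e4_x5 <= 475:
         lr_x1e4_x5
opt                
rmsprop         475
sgd             430
sort by lr_x1e4_x5:
         lr_x1e4_x5
opt                
sgd             430
rmsprop         475
Then the value at position 1, column 'lr_x1e4_x5': 475

475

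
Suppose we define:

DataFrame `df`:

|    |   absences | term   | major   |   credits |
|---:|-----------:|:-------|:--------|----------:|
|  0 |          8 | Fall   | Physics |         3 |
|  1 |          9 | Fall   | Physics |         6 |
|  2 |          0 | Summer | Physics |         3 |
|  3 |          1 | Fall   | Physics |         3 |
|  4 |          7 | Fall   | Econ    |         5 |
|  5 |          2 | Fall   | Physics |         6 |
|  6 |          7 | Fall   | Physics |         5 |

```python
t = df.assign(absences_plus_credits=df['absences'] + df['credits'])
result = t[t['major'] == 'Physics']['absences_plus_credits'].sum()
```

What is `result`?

add column absences_plus_credits = df['absences'] + df['credits']:
   absences    term    major  credits  absences_plus_credits
0         8    Fall  Physics        3                     11
1         9    Fall  Physics        6                     15
2         0  Summer  Physics        3                      3
3         1    Fall  Physics        3                      4
4         7    Fall     Econ        5                     12
5         2    Fall  Physics        6                      8
6         7    Fall  Physics        5                     12
filter rows where major == 'Physics':
   absences    term    major  credits  absences_plus_credits
0         8    Fall  Physics        3                     11
1         9    Fall  Physics        6                     15
2         0  Summer  Physics        3                      3
3         1    Fall  Physics        3                      4
5         2    Fall  Physics        6                      8
6         7    Fall  Physics        5                     12

53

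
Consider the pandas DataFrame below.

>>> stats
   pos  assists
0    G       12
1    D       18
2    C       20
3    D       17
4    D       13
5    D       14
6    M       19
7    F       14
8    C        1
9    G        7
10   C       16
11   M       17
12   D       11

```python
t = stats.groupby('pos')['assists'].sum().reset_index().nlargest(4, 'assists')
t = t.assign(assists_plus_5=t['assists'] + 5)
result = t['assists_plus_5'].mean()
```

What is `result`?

group by pos, sum of assists:
pos
C    37
D    73
F    14
G    19
M    36
Name: assists, dtype: int64
reset_index():
  pos  assists
0   C       37
1   D       73
2   F       14
3   G       19
4   M       36
take 4 rows with largest assists:
  pos  assists
1   D       73
0   C       37
4   M       36
3   G       19
add column assists_plus_5 = t['assists'] + 5:
  pos  assists  assists_plus_5
1   D       73              78
0   C       37              42
4   M       36              41
3   G       19              24

46.25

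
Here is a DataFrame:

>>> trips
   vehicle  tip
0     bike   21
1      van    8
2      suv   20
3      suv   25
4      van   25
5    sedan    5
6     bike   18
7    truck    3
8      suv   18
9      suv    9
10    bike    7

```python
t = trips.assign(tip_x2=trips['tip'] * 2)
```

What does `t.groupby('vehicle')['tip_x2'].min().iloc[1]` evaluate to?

10

add column tip_x2 = trips['tip'] * 2:
   vehicle  tip  tip_x2
0     bike   21      42
1      van    8      16
2      suv   20      40
3      suv   25      50
4      van   25      50
5    sedan    5      10
6     bike   18      36
7    truck    3       6
8      suv   18      36
9      suv    9      18
10    bike    7      14
group by vehicle, min of tip_x2:
vehicle
bike     14
sedan    10
suv      18
truck     6
van      16
Name: tip_x2, dtype: int64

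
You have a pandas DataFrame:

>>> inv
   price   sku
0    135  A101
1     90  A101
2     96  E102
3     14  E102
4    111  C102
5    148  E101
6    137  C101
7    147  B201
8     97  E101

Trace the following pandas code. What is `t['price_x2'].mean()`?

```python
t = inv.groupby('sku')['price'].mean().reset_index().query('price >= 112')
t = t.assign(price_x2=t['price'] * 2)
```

group by sku, mean of price:
sku
A101    112.5
B201    147.0
C101    137.0
C102    111.0
E101    122.5
E102     55.0
Name: price, dtype: float64
reset_index():
    sku  price
0  A101  112.5
1  B201  147.0
2  C101  137.0
3  C102  111.0
4  E101  122.5
5  E102   55.0
filter rows where price >= 112:
    sku  price
0  A101  112.5
1  B201  147.0
2  C101  137.0
4  E101  122.5
add column price_x2 = t['price'] * 2:
    sku  price  price_x2
0  A101  112.5     225.0
1  B201  147.0     294.0
2  C101  137.0     274.0
4  E101  122.5     245.0
So mean() = 259.5.

259.5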